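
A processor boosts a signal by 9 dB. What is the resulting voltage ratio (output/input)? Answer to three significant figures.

Voltage ratio = 10^(dB/20).
10^(9/20) = 10^(0.4500) = 2.82.

2.82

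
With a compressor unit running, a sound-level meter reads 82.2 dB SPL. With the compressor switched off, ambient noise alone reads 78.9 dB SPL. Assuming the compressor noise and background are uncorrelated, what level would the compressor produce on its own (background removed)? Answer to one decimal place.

Background correction is a power subtraction:
L_src = 10·log₁₀(10^(82.2/10) − 10^(78.9/10)) = 10·log₁₀(88330000) = 79.5 dB SPL.

79.5 dB SPL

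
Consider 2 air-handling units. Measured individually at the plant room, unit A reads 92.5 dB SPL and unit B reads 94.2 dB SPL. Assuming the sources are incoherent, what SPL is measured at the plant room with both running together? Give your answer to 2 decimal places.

Incoherent sources sum as intensities:
L_total = 10·log₁₀(10^(92.5/10) + 10^(94.2/10)) = 10·log₁₀(4409000000) = 96.44 dB SPL.

96.44 dB SPL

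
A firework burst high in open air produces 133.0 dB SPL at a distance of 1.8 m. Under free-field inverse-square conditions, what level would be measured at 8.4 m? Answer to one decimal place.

Free-field point source: level drops by 20·log₁₀ of the distance ratio.
ΔL = −20·log₁₀(8.4/1.8) = -13.38 dB, so L₂ = 133.0 + (-13.38) = 119.6 dB SPL.

119.6 dB SPL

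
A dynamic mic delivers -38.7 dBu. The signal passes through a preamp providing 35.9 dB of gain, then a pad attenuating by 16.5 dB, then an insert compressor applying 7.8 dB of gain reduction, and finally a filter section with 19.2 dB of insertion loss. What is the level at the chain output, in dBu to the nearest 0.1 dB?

Cascaded gains and losses add directly in dB.
-38.7 + 35.9 − 16.5 − 7.8 − 19.2 = -46.3 dBu.

-46.3 dBu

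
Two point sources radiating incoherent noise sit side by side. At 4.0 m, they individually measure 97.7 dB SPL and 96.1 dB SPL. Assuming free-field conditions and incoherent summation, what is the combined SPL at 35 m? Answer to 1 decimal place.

Combined at 4.0 m: 10·log₁₀(10^(97.7/10)+10^(96.1/10)) = 99.98 dB SPL.
Then apply −20·log₁₀(35/4.0) = -18.84 dB → 81.1 dB SPL.

81.1 dB SPL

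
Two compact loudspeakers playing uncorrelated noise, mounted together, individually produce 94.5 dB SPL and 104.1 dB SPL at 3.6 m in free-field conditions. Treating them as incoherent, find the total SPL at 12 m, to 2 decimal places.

Combined at 3.6 m: 10·log₁₀(10^(94.5/10)+10^(104.1/10)) = 104.552 dB SPL.
Then apply −20·log₁₀(12/3.6) = -10.458 dB → 94.09 dB SPL.

94.09 dB SPL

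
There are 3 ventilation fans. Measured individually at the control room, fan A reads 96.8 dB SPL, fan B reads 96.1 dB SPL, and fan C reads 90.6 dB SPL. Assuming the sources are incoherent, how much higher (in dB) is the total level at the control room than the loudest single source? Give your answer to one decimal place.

Uncorrelated sources add in intensity (power), not in dB.
L_total = 10·log₁₀(10^(96.8/10) + 10^(96.1/10) + 10^(90.6/10)) = 100.00 dB SPL.
Excess over the loudest (96.8 dB): 100.00 − 96.8 = 3.2 dB.

3.2 dB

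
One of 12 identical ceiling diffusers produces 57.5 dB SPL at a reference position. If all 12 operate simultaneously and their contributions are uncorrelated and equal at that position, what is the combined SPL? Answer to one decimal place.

68.3 dB SPL

12 equal incoherent sources raise the level by 10·log₁₀(12) = 10.79 dB.
L_total = 57.5 + 10.79 = 68.3 dB SPL.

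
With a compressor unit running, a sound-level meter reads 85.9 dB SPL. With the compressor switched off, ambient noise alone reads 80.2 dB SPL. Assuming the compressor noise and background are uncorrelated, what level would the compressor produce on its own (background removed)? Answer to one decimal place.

Subtract intensities: L_src = 10·log₁₀(10^(L_total/10) − 10^(L_bg/10)).
L_src = 10·log₁₀(10^(85.9/10) − 10^(80.2/10)) = 10·log₁₀(284300000) = 84.5 dB SPL.

84.5 dB SPL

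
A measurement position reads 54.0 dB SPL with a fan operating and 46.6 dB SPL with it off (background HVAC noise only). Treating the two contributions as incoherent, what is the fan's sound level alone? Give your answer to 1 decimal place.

Remove the background by subtracting linear intensities:
L_src = 10·log₁₀(10^(54.0/10) − 10^(46.6/10)) = 10·log₁₀(205500) = 53.1 dB SPL.

53.1 dB SPL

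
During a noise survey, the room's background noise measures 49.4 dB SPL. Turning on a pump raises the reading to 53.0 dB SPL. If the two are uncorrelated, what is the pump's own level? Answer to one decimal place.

50.5 dB SPL

Subtract intensities: L_src = 10·log₁₀(10^(L_total/10) − 10^(L_bg/10)).
L_src = 10·log₁₀(10^(53.0/10) − 10^(49.4/10)) = 10·log₁₀(112400) = 50.5 dB SPL.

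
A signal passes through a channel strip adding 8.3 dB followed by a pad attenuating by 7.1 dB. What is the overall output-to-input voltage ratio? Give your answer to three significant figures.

Net gain = 8.3 + (−7.1) = 1.2 dB.
Voltage ratio = 10^(1.2/20) = 1.15.

1.15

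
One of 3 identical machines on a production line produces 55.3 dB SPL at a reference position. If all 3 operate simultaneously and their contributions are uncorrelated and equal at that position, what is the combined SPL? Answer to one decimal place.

3 equal incoherent sources raise the level by 10·log₁₀(3) = 4.77 dB.
L_total = 55.3 + 4.77 = 60.1 dB SPL.

60.1 dB SPL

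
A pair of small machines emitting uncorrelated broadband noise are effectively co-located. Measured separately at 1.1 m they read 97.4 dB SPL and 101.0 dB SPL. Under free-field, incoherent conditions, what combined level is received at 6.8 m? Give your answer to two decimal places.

Combined at 1.1 m: 10·log₁₀(10^(97.4/10)+10^(101.0/10)) = 102.573 dB SPL.
Then apply −20·log₁₀(6.8/1.1) = -15.822 dB → 86.75 dB SPL.

86.75 dB SPL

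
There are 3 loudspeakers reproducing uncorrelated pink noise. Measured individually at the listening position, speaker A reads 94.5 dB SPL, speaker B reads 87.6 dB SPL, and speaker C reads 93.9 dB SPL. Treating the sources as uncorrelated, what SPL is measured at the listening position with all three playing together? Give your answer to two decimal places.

Uncorrelated sources add in intensity (power), not in dB.
L_total = 10·log₁₀(10^(94.5/10) + 10^(87.6/10) + 10^(93.9/10)) = 10·log₁₀(5849000000) = 97.67 dB SPL.

97.67 dB SPL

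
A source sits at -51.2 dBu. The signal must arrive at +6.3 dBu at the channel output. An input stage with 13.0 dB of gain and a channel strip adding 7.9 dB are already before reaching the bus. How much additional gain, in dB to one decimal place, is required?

36.6 dB

The required make-up gain is the shortfall in the dB sum.
G = +6.3 − (-51.2) − 13.0 − 7.9 = 36.6 dB.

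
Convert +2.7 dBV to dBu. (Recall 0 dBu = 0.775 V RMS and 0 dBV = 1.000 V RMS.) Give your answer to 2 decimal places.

+4.91 dBu

The offset between the scales is 20·log₁₀(0.775/1.000) = −2.214 dB.
So dBu = +2.7 + 2.214 = +4.91 dBu.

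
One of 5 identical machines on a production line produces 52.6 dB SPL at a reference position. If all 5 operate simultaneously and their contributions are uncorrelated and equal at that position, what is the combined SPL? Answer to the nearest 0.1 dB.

59.6 dB SPL

5 equal incoherent sources raise the level by 10·log₁₀(5) = 6.99 dB.
L_total = 52.6 + 6.99 = 59.6 dB SPL.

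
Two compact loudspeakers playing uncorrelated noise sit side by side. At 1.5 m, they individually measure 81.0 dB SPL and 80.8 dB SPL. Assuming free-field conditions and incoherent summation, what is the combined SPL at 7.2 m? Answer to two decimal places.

Combined at 1.5 m: 10·log₁₀(10^(81.0/10)+10^(80.8/10)) = 83.911 dB SPL.
Then apply −20·log₁₀(7.2/1.5) = -13.625 dB → 70.29 dB SPL.

70.29 dB SPL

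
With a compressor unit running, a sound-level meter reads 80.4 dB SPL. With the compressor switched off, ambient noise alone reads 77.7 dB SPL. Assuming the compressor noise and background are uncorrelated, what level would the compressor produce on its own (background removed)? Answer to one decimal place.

Background correction is a power subtraction:
L_src = 10·log₁₀(10^(80.4/10) − 10^(77.7/10)) = 10·log₁₀(50760000) = 77.1 dB SPL.

77.1 dB SPL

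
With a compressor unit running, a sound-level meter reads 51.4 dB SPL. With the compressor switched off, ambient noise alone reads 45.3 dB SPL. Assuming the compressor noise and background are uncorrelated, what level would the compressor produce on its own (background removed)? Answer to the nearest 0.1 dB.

Background correction is a power subtraction:
L_src = 10·log₁₀(10^(51.4/10) − 10^(45.3/10)) = 10·log₁₀(104200) = 50.2 dB SPL.

50.2 dB SPL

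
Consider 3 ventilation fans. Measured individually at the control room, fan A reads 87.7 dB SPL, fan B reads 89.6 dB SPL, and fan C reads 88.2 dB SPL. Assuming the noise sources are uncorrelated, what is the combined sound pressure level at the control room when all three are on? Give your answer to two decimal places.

93.35 dB SPL

Incoherent sources sum as intensities:
L_total = 10·log₁₀(10^(87.7/10) + 10^(89.6/10) + 10^(88.2/10)) = 10·log₁₀(2162000000) = 93.35 dB SPL.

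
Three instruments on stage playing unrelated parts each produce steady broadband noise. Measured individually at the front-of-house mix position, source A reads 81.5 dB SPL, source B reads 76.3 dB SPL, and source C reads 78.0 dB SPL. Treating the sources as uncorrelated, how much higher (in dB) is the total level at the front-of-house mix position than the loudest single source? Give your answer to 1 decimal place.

Add the sources as powers (linear), then convert back to dB:
L_total = 10·log₁₀(10^(81.5/10) + 10^(76.3/10) + 10^(78.0/10)) = 83.93 dB SPL.
Excess over the loudest (81.5 dB): 83.93 − 81.5 = 2.4 dB.

2.4 dB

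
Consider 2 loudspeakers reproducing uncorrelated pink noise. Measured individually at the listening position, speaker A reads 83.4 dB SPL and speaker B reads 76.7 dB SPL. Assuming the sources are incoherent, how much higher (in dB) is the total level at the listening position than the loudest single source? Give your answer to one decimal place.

0.8 dB

Add the sources as powers (linear), then convert back to dB:
L_total = 10·log₁₀(10^(83.4/10) + 10^(76.7/10)) = 84.24 dB SPL.
Excess over the loudest (83.4 dB): 84.24 − 83.4 = 0.8 dB.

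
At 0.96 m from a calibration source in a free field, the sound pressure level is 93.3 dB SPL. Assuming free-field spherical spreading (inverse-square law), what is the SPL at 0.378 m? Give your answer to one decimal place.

101.4 dB SPL

Free-field point source: level drops by 20·log₁₀ of the distance ratio.
ΔL = −20·log₁₀(0.378/0.96) = 8.10 dB, so L₂ = 93.3 + (8.10) = 101.4 dB SPL.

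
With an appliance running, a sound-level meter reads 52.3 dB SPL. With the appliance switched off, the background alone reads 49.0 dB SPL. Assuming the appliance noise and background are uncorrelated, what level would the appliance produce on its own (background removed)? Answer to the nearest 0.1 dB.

49.6 dB SPL

Background correction is a power subtraction:
L_src = 10·log₁₀(10^(52.3/10) − 10^(49.0/10)) = 10·log₁₀(90390) = 49.6 dB SPL.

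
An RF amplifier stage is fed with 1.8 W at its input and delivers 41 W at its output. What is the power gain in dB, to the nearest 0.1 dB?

Power ratio → dB uses the 10·log₁₀ form:
10·log₁₀(41/1.8) = 10·log₁₀(22.78) = 13.6 dB.

13.6 dB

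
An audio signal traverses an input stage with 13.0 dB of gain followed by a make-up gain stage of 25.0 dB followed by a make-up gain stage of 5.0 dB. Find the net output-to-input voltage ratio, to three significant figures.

141

Net gain = 13.0 + 25.0 + 5.0 = 43.0 dB.
Voltage ratio = 10^(43.0/20) = 141.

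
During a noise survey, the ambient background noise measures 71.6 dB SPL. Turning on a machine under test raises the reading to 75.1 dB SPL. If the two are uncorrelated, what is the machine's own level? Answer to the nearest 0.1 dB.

72.5 dB SPL

Background correction is a power subtraction:
L_src = 10·log₁₀(10^(75.1/10) − 10^(71.6/10)) = 10·log₁₀(17900000) = 72.5 dB SPL.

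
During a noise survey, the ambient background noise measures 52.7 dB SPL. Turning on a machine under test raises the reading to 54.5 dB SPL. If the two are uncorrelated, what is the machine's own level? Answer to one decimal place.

Remove the background by subtracting linear intensities:
L_src = 10·log₁₀(10^(54.5/10) − 10^(52.7/10)) = 10·log₁₀(95630) = 49.8 dB SPL.

49.8 dB SPL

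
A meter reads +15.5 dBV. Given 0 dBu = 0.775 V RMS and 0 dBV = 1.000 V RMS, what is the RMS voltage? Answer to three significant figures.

V = 1.000 V × 10^(+15.5/20).
= 1.000 × 5.957 = 5.96 V.

5.96 V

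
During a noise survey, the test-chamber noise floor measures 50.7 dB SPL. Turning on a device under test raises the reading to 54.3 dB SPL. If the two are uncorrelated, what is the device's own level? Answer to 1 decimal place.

51.8 dB SPL

Remove the background by subtracting linear intensities:
L_src = 10·log₁₀(10^(54.3/10) − 10^(50.7/10)) = 10·log₁₀(151700) = 51.8 dB SPL.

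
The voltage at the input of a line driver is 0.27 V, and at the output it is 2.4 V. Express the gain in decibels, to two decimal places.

For a voltage ratio, dB = 20·log₁₀(V₂/V₁).
20·log₁₀(2.4/0.27) = 20·log₁₀(8.889) = 18.98 dB.

18.98 dB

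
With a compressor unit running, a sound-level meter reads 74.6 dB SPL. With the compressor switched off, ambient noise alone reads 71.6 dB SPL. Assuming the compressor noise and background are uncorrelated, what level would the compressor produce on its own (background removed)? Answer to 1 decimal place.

71.6 dB SPL

Remove the background by subtracting linear intensities:
L_src = 10·log₁₀(10^(74.6/10) − 10^(71.6/10)) = 10·log₁₀(14390000) = 71.6 dB SPL.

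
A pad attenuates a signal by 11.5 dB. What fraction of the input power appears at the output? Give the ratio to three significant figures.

Power ratio = 10^(dB/10).
10^(-11.5/10) = 10^(-1.150) = 0.0708.

0.0708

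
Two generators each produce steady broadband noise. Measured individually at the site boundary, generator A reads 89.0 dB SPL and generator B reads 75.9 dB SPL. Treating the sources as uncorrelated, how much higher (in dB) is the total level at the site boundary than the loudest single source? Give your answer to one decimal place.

Uncorrelated sources add in intensity (power), not in dB.
L_total = 10·log₁₀(10^(89.0/10) + 10^(75.9/10)) = 89.21 dB SPL.
Excess over the loudest (89.0 dB): 89.21 − 89.0 = 0.2 dB.

0.2 dB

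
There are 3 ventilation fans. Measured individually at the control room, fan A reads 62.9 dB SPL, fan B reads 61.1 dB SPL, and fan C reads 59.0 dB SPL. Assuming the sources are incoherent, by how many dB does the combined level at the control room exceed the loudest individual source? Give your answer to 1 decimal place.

Add the sources as powers (linear), then convert back to dB:
L_total = 10·log₁₀(10^(62.9/10) + 10^(61.1/10) + 10^(59.0/10)) = 66.06 dB SPL.
Excess over the loudest (62.9 dB): 66.06 − 62.9 = 3.2 dB.

3.2 dB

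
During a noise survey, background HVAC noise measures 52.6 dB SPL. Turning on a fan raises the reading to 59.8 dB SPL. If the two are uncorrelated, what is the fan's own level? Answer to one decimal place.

Remove the background by subtracting linear intensities:
L_src = 10·log₁₀(10^(59.8/10) − 10^(52.6/10)) = 10·log₁₀(773000) = 58.9 dB SPL.

58.9 dB SPL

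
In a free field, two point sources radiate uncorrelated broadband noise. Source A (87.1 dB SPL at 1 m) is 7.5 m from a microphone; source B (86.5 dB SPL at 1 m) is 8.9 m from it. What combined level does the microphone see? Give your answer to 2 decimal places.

71.69 dB SPL

At the listener: L_A = 87.1 − 20·log₁₀(7.5) = 69.599 dB; L_B = 86.5 − 20·log₁₀(8.9) = 67.512 dB.
Combined: 10·log₁₀(10^(69.599/10)+10^(67.512/10)) = 71.69 dB SPL.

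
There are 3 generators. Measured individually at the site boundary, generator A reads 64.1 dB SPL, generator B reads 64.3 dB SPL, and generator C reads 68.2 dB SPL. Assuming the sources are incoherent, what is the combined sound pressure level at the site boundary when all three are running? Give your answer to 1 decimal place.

Incoherent sources sum as intensities:
L_total = 10·log₁₀(10^(64.1/10) + 10^(64.3/10) + 10^(68.2/10)) = 10·log₁₀(11870000) = 70.7 dB SPL.

70.7 dB SPL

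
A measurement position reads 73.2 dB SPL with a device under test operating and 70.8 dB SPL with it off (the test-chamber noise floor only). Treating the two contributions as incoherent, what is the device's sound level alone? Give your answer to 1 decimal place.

Background correction is a power subtraction:
L_src = 10·log₁₀(10^(73.2/10) − 10^(70.8/10)) = 10·log₁₀(8870000) = 69.5 dB SPL.

69.5 dB SPL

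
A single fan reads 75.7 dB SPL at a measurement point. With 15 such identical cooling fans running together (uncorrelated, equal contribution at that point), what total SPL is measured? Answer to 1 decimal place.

15 equal incoherent sources raise the level by 10·log₁₀(15) = 11.76 dB.
L_total = 75.7 + 11.76 = 87.5 dB SPL.

87.5 dB SPL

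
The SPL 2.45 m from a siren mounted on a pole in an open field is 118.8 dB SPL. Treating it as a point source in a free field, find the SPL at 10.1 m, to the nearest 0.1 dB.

Inverse-square spreading gives ΔL = −20·log₁₀(d₂/d₁).
ΔL = −20·log₁₀(10.1/2.45) = -12.30 dB, so L₂ = 118.8 + (-12.30) = 106.5 dB SPL.

106.5 dB SPL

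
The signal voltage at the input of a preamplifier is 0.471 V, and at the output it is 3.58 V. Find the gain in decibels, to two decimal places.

For a voltage ratio, dB = 20·log₁₀(V₂/V₁).
20·log₁₀(3.58/0.471) = 20·log₁₀(7.601) = 17.62 dB.

17.62 dB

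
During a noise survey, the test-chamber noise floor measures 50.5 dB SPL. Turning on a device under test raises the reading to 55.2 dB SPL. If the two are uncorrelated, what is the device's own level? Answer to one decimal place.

Remove the background by subtracting linear intensities:
L_src = 10·log₁₀(10^(55.2/10) − 10^(50.5/10)) = 10·log₁₀(218900) = 53.4 dB SPL.

53.4 dB SPL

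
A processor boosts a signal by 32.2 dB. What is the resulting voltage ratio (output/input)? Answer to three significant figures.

40.7

Voltage ratio = 10^(dB/20).
10^(32.2/20) = 10^(1.610) = 40.7.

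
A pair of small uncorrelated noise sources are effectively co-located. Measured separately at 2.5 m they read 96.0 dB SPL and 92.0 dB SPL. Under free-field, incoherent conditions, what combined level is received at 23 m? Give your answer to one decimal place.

Combined at 2.5 m: 10·log₁₀(10^(96.0/10)+10^(92.0/10)) = 97.46 dB SPL.
Then apply −20·log₁₀(23/2.5) = -19.28 dB → 78.2 dB SPL.

78.2 dB SPL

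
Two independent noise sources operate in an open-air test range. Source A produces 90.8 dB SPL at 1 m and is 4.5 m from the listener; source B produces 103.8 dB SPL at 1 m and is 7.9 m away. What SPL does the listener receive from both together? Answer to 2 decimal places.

86.47 dB SPL

At the listener: L_A = 90.8 − 20·log₁₀(4.5) = 77.736 dB; L_B = 103.8 − 20·log₁₀(7.9) = 85.847 dB.
Combined: 10·log₁₀(10^(77.736/10)+10^(85.847/10)) = 86.47 dB SPL.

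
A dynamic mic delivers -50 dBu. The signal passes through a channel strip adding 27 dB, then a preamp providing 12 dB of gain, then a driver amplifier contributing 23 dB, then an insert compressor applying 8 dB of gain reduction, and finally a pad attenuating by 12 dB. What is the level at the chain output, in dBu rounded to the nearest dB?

In dB, series stages simply add:
-50 + 27 + 12 + 23 − 8 − 12 = -8 dBu.

-8 dBu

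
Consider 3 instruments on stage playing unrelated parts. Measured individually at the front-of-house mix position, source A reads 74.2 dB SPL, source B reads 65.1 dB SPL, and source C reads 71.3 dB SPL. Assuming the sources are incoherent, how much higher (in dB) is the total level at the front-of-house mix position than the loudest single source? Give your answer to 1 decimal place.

2.1 dB

Add the sources as powers (linear), then convert back to dB:
L_total = 10·log₁₀(10^(74.2/10) + 10^(65.1/10) + 10^(71.3/10)) = 76.34 dB SPL.
Excess over the loudest (74.2 dB): 76.34 − 74.2 = 2.1 dB.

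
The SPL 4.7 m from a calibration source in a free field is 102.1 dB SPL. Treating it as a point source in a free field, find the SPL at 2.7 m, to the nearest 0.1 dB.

Free-field point source: level drops by 20·log₁₀ of the distance ratio.
ΔL = −20·log₁₀(2.7/4.7) = 4.81 dB, so L₂ = 102.1 + (4.81) = 106.9 dB SPL.

106.9 dB SPL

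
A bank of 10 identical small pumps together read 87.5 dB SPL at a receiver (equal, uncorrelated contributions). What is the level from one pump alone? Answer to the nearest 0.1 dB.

10 equal incoherent sources add 10·log₁₀(10) = 10.00 dB over one source.
L_one = 87.5 − 10.00 = 77.5 dB SPL.

77.5 dB SPL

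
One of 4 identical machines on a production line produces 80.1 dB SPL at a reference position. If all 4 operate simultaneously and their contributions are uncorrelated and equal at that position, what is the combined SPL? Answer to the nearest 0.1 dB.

4 equal incoherent sources raise the level by 10·log₁₀(4) = 6.02 dB.
L_total = 80.1 + 6.02 = 86.1 dB SPL.

86.1 dB SPL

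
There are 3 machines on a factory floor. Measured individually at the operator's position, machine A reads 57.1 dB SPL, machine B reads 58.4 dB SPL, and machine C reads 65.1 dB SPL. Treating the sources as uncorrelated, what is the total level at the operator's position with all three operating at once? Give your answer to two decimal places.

66.47 dB SPL

Incoherent sources sum as intensities:
L_total = 10·log₁₀(10^(57.1/10) + 10^(58.4/10) + 10^(65.1/10)) = 10·log₁₀(4441000) = 66.47 dB SPL.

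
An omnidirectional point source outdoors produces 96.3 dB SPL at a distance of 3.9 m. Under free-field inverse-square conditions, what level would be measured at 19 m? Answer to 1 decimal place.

82.5 dB SPL

Free-field point source: level drops by 20·log₁₀ of the distance ratio.
ΔL = −20·log₁₀(19/3.9) = -13.75 dB, so L₂ = 96.3 + (-13.75) = 82.5 dB SPL.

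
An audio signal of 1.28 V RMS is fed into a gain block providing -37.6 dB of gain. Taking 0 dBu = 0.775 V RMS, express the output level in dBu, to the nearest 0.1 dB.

-33.2 dBu

Input level: 20·log₁₀(1.28/0.775) = 4.36 dBu.
Output: 4.36 − 37.6 = -33.2 dBu.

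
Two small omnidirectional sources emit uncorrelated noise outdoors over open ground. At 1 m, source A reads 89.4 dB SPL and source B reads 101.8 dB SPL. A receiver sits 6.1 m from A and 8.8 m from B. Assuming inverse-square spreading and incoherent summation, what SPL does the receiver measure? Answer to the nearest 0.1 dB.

At the listener: L_A = 89.4 − 20·log₁₀(6.1) = 73.69 dB; L_B = 101.8 − 20·log₁₀(8.8) = 82.91 dB.
Combined: 10·log₁₀(10^(73.69/10)+10^(82.91/10)) = 83.4 dB SPL.

83.4 dB SPL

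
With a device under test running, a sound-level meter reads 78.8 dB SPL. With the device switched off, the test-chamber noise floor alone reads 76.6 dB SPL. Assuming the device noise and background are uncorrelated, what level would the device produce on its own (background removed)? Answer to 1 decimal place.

Background correction is a power subtraction:
L_src = 10·log₁₀(10^(78.8/10) − 10^(76.6/10)) = 10·log₁₀(30150000) = 74.8 dB SPL.

74.8 dB SPL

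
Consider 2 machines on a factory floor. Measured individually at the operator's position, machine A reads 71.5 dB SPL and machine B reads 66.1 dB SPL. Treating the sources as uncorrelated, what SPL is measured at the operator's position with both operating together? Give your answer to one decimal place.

Add the sources as powers (linear), then convert back to dB:
L_total = 10·log₁₀(10^(71.5/10) + 10^(66.1/10)) = 10·log₁₀(18200000) = 72.6 dB SPL.

72.6 dB SPL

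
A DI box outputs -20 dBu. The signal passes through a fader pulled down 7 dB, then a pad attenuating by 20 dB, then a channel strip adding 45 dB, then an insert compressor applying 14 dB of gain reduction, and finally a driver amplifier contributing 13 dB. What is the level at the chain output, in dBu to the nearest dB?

-3 dBu

Cascaded gains and losses add directly in dB.
-20 − 7 − 20 + 45 − 14 + 13 = -3 dBu.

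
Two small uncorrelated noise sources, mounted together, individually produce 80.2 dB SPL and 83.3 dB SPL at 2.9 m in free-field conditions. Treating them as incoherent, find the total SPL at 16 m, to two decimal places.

70.20 dB SPL

Combined at 2.9 m: 10·log₁₀(10^(80.2/10)+10^(83.3/10)) = 85.031 dB SPL.
Then apply −20·log₁₀(16/2.9) = -14.834 dB → 70.20 dB SPL.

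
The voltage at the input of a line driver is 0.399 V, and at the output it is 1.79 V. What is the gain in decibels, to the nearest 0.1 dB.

Voltage is an amplitude quantity, so gain = 20·log₁₀(V_out/V_in).
20·log₁₀(1.79/0.399) = 20·log₁₀(4.486) = 13.0 dB.

13.0 dB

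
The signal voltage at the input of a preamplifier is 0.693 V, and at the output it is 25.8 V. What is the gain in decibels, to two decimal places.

Voltage is an amplitude quantity, so gain = 20·log₁₀(V_out/V_in).
20·log₁₀(25.8/0.693) = 20·log₁₀(37.23) = 31.42 dB.

31.42 dB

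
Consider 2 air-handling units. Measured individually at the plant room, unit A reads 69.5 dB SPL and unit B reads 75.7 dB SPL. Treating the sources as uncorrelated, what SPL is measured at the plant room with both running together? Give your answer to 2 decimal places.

Uncorrelated sources add in intensity (power), not in dB.
L_total = 10·log₁₀(10^(69.5/10) + 10^(75.7/10)) = 10·log₁₀(46070000) = 76.63 dB SPL.

76.63 dB SPL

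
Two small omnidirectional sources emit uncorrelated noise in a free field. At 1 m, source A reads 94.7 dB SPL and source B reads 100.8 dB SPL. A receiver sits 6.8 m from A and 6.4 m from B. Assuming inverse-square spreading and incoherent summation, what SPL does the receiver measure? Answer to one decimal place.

85.5 dB SPL

At the listener: L_A = 94.7 − 20·log₁₀(6.8) = 78.05 dB; L_B = 100.8 − 20·log₁₀(6.4) = 84.68 dB.
Combined: 10·log₁₀(10^(78.05/10)+10^(84.68/10)) = 85.5 dB SPL.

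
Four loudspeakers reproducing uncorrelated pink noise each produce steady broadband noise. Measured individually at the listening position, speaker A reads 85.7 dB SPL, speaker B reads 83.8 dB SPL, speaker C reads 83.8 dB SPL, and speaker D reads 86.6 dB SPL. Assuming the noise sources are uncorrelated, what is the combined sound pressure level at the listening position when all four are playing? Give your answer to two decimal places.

91.17 dB SPL

Uncorrelated sources add in intensity (power), not in dB.
L_total = 10·log₁₀(10^(85.7/10) + 10^(83.8/10) + 10^(83.8/10) + 10^(86.6/10)) = 10·log₁₀(1308000000) = 91.17 dB SPL.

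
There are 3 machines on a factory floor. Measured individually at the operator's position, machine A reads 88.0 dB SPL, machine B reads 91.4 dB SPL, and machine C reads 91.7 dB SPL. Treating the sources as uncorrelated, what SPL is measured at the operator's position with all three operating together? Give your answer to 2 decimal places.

Add the sources as powers (linear), then convert back to dB:
L_total = 10·log₁₀(10^(88.0/10) + 10^(91.4/10) + 10^(91.7/10)) = 10·log₁₀(3490000000) = 95.43 dB SPL.

95.43 dB SPL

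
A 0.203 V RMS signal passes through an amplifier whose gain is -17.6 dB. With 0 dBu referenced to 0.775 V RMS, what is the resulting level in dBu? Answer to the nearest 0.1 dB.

-29.2 dBu

Input level: 20·log₁₀(0.203/0.775) = -11.64 dBu.
Output: -11.64 − 17.6 = -29.2 dBu.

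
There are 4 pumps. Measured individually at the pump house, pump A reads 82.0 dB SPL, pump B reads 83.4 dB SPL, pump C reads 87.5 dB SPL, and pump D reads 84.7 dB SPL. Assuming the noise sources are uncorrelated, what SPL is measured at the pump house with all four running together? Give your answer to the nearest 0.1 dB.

90.9 dB SPL

Uncorrelated sources add in intensity (power), not in dB.
L_total = 10·log₁₀(10^(82.0/10) + 10^(83.4/10) + 10^(87.5/10) + 10^(84.7/10)) = 10·log₁₀(1235000000) = 90.9 dB SPL.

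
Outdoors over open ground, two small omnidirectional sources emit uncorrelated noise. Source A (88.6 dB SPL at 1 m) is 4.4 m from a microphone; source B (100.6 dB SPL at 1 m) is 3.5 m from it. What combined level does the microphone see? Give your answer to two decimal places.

89.89 dB SPL

At the listener: L_A = 88.6 − 20·log₁₀(4.4) = 75.731 dB; L_B = 100.6 − 20·log₁₀(3.5) = 89.719 dB.
Combined: 10·log₁₀(10^(75.731/10)+10^(89.719/10)) = 89.89 dB SPL.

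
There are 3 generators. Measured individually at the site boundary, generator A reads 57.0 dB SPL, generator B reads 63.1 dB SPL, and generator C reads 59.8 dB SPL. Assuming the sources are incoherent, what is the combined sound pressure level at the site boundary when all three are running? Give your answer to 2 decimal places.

Uncorrelated sources add in intensity (power), not in dB.
L_total = 10·log₁₀(10^(57.0/10) + 10^(63.1/10) + 10^(59.8/10)) = 10·log₁₀(3498000) = 65.44 dB SPL.

65.44 dB SPL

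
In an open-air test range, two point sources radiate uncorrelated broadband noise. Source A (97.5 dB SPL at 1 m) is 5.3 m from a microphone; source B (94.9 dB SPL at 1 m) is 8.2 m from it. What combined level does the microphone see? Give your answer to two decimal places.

At the listener: L_A = 97.5 − 20·log₁₀(5.3) = 83.014 dB; L_B = 94.9 − 20·log₁₀(8.2) = 76.624 dB.
Combined: 10·log₁₀(10^(83.014/10)+10^(76.624/10)) = 83.91 dB SPL.

83.91 dB SPL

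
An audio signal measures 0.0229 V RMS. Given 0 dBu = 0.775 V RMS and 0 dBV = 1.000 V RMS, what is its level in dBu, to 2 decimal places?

dBu = 20·log₁₀(V / 0.775 V).
20·log₁₀(0.0229/0.775) = -30.59 dBu.

-30.59 dBu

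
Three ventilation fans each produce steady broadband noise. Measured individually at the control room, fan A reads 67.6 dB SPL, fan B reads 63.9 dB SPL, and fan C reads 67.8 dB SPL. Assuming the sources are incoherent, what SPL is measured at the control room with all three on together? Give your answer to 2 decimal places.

Uncorrelated sources add in intensity (power), not in dB.
L_total = 10·log₁₀(10^(67.6/10) + 10^(63.9/10) + 10^(67.8/10)) = 10·log₁₀(14230000) = 71.53 dB SPL.

71.53 dB SPL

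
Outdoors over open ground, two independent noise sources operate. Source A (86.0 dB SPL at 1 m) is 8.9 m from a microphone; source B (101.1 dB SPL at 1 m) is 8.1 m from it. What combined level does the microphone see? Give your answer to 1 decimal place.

83.0 dB SPL

At the listener: L_A = 86.0 − 20·log₁₀(8.9) = 67.01 dB; L_B = 101.1 − 20·log₁₀(8.1) = 82.93 dB.
Combined: 10·log₁₀(10^(67.01/10)+10^(82.93/10)) = 83.0 dB SPL.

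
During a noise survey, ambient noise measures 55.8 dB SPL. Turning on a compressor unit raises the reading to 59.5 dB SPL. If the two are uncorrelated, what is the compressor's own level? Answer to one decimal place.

Background correction is a power subtraction:
L_src = 10·log₁₀(10^(59.5/10) − 10^(55.8/10)) = 10·log₁₀(511100) = 57.1 dB SPL.

57.1 dB SPL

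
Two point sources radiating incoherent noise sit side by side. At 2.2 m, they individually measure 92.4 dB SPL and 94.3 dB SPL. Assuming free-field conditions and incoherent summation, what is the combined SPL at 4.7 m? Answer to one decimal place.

Combined at 2.2 m: 10·log₁₀(10^(92.4/10)+10^(94.3/10)) = 96.46 dB SPL.
Then apply −20·log₁₀(4.7/2.2) = -6.59 dB → 89.9 dB SPL.

89.9 dB SPL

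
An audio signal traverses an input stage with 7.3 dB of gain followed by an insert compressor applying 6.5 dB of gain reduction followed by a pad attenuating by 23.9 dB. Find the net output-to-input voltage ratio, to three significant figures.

0.0700

Net gain = 7.3 + (−6.5) + (−23.9) = -23.1 dB.
Voltage ratio = 10^(-23.1/20) = 0.0700.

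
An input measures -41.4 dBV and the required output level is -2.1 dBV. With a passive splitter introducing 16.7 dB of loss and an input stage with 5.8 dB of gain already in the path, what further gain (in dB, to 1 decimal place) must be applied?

The required make-up gain is the shortfall in the dB sum.
G = -2.1 − (-41.4) + 16.7 − 5.8 = 50.2 dB.

50.2 dB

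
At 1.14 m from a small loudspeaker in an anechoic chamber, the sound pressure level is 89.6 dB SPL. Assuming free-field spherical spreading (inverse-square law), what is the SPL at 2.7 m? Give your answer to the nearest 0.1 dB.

82.1 dB SPL

Inverse-square spreading gives ΔL = −20·log₁₀(d₂/d₁).
ΔL = −20·log₁₀(2.7/1.14) = -7.49 dB, so L₂ = 89.6 + (-7.49) = 82.1 dB SPL.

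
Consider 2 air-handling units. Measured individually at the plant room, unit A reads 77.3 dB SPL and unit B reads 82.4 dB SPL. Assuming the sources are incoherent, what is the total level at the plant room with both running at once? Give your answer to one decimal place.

Add the sources as powers (linear), then convert back to dB:
L_total = 10·log₁₀(10^(77.3/10) + 10^(82.4/10)) = 10·log₁₀(227500000) = 83.6 dB SPL.

83.6 dB SPL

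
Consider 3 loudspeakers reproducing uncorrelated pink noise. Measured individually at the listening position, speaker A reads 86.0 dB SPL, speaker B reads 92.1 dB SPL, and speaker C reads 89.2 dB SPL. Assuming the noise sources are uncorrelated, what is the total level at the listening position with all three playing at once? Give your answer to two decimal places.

94.55 dB SPL

Incoherent sources sum as intensities:
L_total = 10·log₁₀(10^(86.0/10) + 10^(92.1/10) + 10^(89.2/10)) = 10·log₁₀(2852000000) = 94.55 dB SPL.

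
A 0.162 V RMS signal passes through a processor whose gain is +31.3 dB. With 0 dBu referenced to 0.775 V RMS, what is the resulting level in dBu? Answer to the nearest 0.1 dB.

Input level: 20·log₁₀(0.162/0.775) = -13.60 dBu.
Output: -13.60 + 31.3 = +17.7 dBu.

+17.7 dBu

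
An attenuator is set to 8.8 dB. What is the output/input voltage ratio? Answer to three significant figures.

Voltage ratio = 10^(dB/20).
10^(-8.8/20) = 10^(-0.4400) = 0.363.

0.363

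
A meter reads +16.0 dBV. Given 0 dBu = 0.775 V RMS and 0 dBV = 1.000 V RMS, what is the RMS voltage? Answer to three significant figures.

V = 1.000 V × 10^(+16.0/20).
= 1.000 × 6.310 = 6.31 V.

6.31 V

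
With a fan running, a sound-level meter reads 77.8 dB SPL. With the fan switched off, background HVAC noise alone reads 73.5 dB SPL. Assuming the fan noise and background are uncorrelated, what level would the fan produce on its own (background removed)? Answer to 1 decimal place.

75.8 dB SPL

Subtract intensities: L_src = 10·log₁₀(10^(L_total/10) − 10^(L_bg/10)).
L_src = 10·log₁₀(10^(77.8/10) − 10^(73.5/10)) = 10·log₁₀(37870000) = 75.8 dB SPL.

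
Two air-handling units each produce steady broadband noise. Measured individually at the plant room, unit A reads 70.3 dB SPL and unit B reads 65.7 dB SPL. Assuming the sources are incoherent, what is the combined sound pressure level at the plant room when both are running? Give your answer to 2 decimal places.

Uncorrelated sources add in intensity (power), not in dB.
L_total = 10·log₁₀(10^(70.3/10) + 10^(65.7/10)) = 10·log₁₀(14430000) = 71.59 dB SPL.

71.59 dB SPL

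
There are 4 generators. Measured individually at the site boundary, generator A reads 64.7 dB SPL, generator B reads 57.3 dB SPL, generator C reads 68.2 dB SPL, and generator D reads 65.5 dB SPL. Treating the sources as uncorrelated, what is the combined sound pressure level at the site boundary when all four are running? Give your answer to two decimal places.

Incoherent sources sum as intensities:
L_total = 10·log₁₀(10^(64.7/10) + 10^(57.3/10) + 10^(68.2/10) + 10^(65.5/10)) = 10·log₁₀(13640000) = 71.35 dB SPL.

71.35 dB SPL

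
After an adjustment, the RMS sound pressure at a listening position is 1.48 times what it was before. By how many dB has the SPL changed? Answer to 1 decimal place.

Sound pressure is an amplitude quantity: ΔL = 20·log₁₀(p₂/p₁).
20·log₁₀(1.48) = 3.4 dB.

3.4 dB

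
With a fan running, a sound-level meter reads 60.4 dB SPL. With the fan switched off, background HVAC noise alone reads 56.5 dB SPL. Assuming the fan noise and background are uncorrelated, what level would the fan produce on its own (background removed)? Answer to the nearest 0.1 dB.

Subtract intensities: L_src = 10·log₁₀(10^(L_total/10) − 10^(L_bg/10)).
L_src = 10·log₁₀(10^(60.4/10) − 10^(56.5/10)) = 10·log₁₀(649800) = 58.1 dB SPL.

58.1 dB SPL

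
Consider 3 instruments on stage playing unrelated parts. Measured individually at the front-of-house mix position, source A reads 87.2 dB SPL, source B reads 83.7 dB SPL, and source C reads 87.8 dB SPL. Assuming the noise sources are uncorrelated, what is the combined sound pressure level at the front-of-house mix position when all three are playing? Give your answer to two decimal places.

91.34 dB SPL

Add the sources as powers (linear), then convert back to dB:
L_total = 10·log₁₀(10^(87.2/10) + 10^(83.7/10) + 10^(87.8/10)) = 10·log₁₀(1362000000) = 91.34 dB SPL.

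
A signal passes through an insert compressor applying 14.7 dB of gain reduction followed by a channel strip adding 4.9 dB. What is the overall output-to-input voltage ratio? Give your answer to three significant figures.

Net gain = (−14.7) + 4.9 = -9.8 dB.
Voltage ratio = 10^(-9.8/20) = 0.324.

0.324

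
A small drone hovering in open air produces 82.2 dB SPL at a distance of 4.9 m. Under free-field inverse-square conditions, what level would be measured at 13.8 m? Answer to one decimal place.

Free-field point source: level drops by 20·log₁₀ of the distance ratio.
ΔL = −20·log₁₀(13.8/4.9) = -8.99 dB, so L₂ = 82.2 + (-8.99) = 73.2 dB SPL.

73.2 dB SPL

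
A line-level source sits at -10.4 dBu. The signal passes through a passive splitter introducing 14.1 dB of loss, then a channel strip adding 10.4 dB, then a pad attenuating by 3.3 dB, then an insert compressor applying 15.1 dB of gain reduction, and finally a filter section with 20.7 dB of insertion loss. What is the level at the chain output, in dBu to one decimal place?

Cascaded gains and losses add directly in dB.
-10.4 − 14.1 + 10.4 − 3.3 − 15.1 − 20.7 = -53.2 dBu.

-53.2 dBu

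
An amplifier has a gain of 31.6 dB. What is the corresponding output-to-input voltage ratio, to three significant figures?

38.0

Voltage ratio = 10^(dB/20).
10^(31.6/20) = 10^(1.580) = 38.0.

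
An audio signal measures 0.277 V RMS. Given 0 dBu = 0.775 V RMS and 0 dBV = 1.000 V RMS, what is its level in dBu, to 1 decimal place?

-8.9 dBu

dBu = 20·log₁₀(V / 0.775 V).
20·log₁₀(0.277/0.775) = -8.9 dBu.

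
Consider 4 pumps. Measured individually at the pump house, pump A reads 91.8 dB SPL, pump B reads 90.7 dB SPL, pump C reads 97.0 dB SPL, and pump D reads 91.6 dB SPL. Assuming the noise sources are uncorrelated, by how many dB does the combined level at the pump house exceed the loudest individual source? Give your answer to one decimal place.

Incoherent sources sum as intensities:
L_total = 10·log₁₀(10^(91.8/10) + 10^(90.7/10) + 10^(97.0/10) + 10^(91.6/10)) = 99.61 dB SPL.
Excess over the loudest (97.0 dB): 99.61 − 97.0 = 2.6 dB.

2.6 dB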